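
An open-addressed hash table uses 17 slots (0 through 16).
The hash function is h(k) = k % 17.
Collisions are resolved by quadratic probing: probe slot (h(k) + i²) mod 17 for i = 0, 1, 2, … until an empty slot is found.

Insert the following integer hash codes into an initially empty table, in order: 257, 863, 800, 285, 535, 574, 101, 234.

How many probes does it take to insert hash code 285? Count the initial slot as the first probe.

Insert 257: h=2, slot 2 empty → index 2.
Insert 863: h=13, slot 13 empty → index 13.
Insert 800: h=1, slot 1 empty → index 1.
Insert 285: h=13, slot 13 occupied → index 14.
Insert 535: h=8, slot 8 empty → index 8.
Insert 574: h=13, slots 13,14 occupied → index 0.
Insert 101: h=16, slot 16 empty → index 16.
Insert 234: h=13, slots 13,14,0 occupied → index 5.
Table: [574, 800, 257, ∅, ∅, 234, ∅, ∅, 535, ∅, ∅, ∅, ∅, 863, 285, ∅, 101]

2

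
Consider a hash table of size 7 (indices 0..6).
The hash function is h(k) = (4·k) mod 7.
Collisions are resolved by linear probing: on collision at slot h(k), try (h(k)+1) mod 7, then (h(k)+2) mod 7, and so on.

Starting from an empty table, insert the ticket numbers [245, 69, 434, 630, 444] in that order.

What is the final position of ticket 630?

2

245 hashes to 0; slot 0 is free → place at 0.
69 hashes to 3; slot 3 is free → place at 3.
434 hashes to 0; 0 taken → place at 1.
630 hashes to 0; 0,1 taken → place at 2.
444 hashes to 5; slot 5 is free → place at 5.
Table: [245, 434, 630, 69, —, 444, —]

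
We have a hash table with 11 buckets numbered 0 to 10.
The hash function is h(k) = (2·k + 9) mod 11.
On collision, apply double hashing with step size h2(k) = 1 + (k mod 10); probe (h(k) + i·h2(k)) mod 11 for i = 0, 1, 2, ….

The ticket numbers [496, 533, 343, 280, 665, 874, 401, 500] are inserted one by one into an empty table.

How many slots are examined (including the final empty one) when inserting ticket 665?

496: h=0 => slot 0
533: h=8 => slot 8
343: h=2 => slot 2
280: h=8, h2=1, probe 8,9 => slot 9
665: h=8, h2=6, probe 8,3 => slot 3
874: h=8, h2=5, probe 8,2,7 => slot 7
401: h=8, h2=2, probe 8,10 => slot 10
500: h=8, h2=1, probe 8,9,10,0,1 => slot 1
Table: [496, 500, 343, 665, ∅, ∅, ∅, 874, 533, 280, 401]

2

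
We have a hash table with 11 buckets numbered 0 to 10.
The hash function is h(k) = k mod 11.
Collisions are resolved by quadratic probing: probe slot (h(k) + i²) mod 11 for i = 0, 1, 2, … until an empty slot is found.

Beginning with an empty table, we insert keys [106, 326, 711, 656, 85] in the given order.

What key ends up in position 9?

Insert 106: h=7, slot 7 empty => index 7.
Insert 326: h=7, slot 7 occupied => index 8.
Insert 711: h=7, slots 7,8 occupied => index 0.
Insert 656: h=7, slots 7,8,0 occupied => index 5.
Insert 85: h=8, slot 8 occupied => index 9.
Table: [711, ∅, ∅, ∅, ∅, 656, ∅, 106, 326, 85, ∅]

85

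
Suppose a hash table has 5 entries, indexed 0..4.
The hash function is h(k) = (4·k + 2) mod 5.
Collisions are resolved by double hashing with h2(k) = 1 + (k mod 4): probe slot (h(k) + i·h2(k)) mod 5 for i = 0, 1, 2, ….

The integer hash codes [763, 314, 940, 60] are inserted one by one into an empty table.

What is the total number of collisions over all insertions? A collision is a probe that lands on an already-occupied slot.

Insert 763: h=4, slot 4 empty → index 4.
Insert 314: h=3, slot 3 empty → index 3.
Insert 940: h=2, slot 2 empty → index 2.
Insert 60: h=2, h2=1, slots 2,3,4 occupied → index 0.
Table: [60, ., 940, 314, 763]

3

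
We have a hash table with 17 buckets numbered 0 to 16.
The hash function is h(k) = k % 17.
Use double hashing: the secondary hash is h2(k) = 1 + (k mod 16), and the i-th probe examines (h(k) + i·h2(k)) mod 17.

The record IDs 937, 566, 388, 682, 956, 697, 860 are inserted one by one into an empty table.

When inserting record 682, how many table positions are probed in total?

937: h=2 => slot 2
566: h=5 => slot 5
388: h=14 => slot 14
682: h=2, h2=11, probe 2,13 => slot 13
956: h=4 => slot 4
697: h=0 => slot 0
860: h=10 => slot 10
Table: [697, -, 937, -, 956, 566, -, -, -, -, 860, -, -, 682, 388, -, -]

2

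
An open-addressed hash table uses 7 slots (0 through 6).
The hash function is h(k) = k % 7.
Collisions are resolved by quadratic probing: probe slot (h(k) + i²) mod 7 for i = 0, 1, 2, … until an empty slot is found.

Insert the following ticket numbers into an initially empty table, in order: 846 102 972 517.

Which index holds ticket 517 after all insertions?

3

846: h=6 => slot 6
102: h=4 => slot 4
972: h=6, probe 6,0 => slot 0
517: h=6, probe 6,0,3 => slot 3
Table: [972, -, -, 517, 102, -, 846]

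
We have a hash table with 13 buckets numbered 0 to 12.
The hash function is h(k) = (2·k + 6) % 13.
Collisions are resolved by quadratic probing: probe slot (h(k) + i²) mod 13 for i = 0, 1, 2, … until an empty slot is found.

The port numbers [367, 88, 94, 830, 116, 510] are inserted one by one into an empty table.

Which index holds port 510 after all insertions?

367 hashes to 12; slot 12 is free -> place at 12.
88 hashes to 0; slot 0 is free -> place at 0.
94 hashes to 12; 12,0 taken -> place at 3.
830 hashes to 2; slot 2 is free -> place at 2.
116 hashes to 4; slot 4 is free -> place at 4.
510 hashes to 12; 12,0,3 taken -> place at 8.
Table: [88, -, 830, 94, 116, -, -, -, 510, -, -, -, 367]

8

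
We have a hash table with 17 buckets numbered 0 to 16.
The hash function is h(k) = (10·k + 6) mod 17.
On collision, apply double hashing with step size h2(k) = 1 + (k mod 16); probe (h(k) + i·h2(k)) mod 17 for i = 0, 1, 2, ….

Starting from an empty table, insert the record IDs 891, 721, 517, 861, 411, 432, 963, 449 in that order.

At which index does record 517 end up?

14

891 hashes to 8; slot 8 is free -> place at 8.
721 hashes to 8, h2=2; 8 taken -> place at 10.
517 hashes to 8, h2=6; 8 taken -> place at 14.
861 hashes to 14, h2=14; 14 taken -> place at 11.
411 hashes to 2; slot 2 is free -> place at 2.
432 hashes to 8, h2=1; 8 taken -> place at 9.
963 hashes to 14, h2=4; 14 taken -> place at 1.
449 hashes to 8, h2=2; 8,10 taken -> place at 12.
Table: [—, 963, 411, —, —, —, —, —, 891, 432, 721, 861, 449, —, 517, —, —]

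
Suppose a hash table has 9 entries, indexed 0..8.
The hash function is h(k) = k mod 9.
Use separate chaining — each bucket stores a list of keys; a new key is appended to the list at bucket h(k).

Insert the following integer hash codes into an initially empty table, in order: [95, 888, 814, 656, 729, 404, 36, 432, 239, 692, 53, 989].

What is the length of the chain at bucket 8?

5

95 -> bucket 5
888 -> bucket 6
814 -> bucket 4
656 -> bucket 8
729 -> bucket 0
404 -> bucket 8 (collision)
36 -> bucket 0 (collision)
432 -> bucket 0 (collision)
239 -> bucket 5 (collision)
692 -> bucket 8 (collision)
53 -> bucket 8 (collision)
989 -> bucket 8 (collision)
Final buckets:
0: 729 -> 36 -> 432
1: -
2: -
3: -
4: 814
5: 95 -> 239
6: 888
7: -
8: 656 -> 404 -> 692 -> 53 -> 989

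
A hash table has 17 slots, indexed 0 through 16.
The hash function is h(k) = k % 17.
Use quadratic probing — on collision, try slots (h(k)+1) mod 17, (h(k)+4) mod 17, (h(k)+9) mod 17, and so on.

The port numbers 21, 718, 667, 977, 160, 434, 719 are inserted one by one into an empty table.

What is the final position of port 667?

21: h=4 => slot 4
718: h=4, probe 4,5 => slot 5
667: h=4, probe 4,5,8 => slot 8
977: h=8, probe 8,9 => slot 9
160: h=7 => slot 7
434: h=9, probe 9,10 => slot 10
719: h=5, probe 5,6 => slot 6
Table: [., ., ., ., 21, 718, 719, 160, 667, 977, 434, ., ., ., ., ., .]

8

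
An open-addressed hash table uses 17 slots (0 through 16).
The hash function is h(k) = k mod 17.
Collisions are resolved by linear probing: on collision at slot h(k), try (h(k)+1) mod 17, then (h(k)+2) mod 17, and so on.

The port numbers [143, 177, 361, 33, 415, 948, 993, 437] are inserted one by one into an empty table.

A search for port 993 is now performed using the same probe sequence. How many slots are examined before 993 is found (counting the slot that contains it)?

143: h=7 => slot 7
177: h=7, probe 7,8 => slot 8
361: h=4 => slot 4
33: h=16 => slot 16
415: h=7, probe 7,8,9 => slot 9
948: h=13 => slot 13
993: h=7, probe 7,8,9,10 => slot 10
437: h=12 => slot 12
Table: [., ., ., ., 361, ., ., 143, 177, 415, 993, ., 437, 948, ., ., 33]
Lookup 993: h=7, probe 7,8,9,10 → found at 10.

4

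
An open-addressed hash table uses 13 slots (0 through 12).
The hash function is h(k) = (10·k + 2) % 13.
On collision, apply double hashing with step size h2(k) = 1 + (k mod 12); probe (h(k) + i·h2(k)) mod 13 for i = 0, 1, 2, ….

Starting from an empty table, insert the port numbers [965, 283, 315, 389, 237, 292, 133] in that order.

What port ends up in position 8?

965: h=6 => slot 6
283: h=11 => slot 11
315: h=6, h2=4, probe 6,10 => slot 10
389: h=5 => slot 5
237: h=6, h2=10, probe 6,3 => slot 3
292: h=10, h2=5, probe 10,2 => slot 2
133: h=6, h2=2, probe 6,8 => slot 8
Table: [—, —, 292, 237, —, 389, 965, —, 133, —, 315, 283, —]

133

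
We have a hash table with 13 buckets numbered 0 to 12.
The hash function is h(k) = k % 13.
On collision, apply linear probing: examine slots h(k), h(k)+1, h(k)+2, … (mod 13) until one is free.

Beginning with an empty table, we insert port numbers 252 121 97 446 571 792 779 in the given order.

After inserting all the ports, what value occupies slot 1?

252: h=5 -> slot 5
121: h=4 -> slot 4
97: h=6 -> slot 6
446: h=4, probe 4,5,6,7 -> slot 7
571: h=12 -> slot 12
792: h=12, probe 12,0 -> slot 0
779: h=12, probe 12,0,1 -> slot 1
Table: [792, 779, _, _, 121, 252, 97, 446, _, _, _, _, 571]

779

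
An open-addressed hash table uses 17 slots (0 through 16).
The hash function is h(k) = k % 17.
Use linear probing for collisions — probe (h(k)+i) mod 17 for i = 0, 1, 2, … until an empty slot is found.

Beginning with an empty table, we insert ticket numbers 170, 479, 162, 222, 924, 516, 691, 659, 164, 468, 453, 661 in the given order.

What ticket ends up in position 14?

170: h=0 → slot 0
479: h=3 → slot 3
162: h=9 → slot 9
222: h=1 → slot 1
924: h=6 → slot 6
516: h=6, probe 6,7 → slot 7
691: h=11 → slot 11
659: h=13 → slot 13
164: h=11, probe 11,12 → slot 12
468: h=9, probe 9,10 → slot 10
453: h=11, probe 11,12,13,14 → slot 14
661: h=15 → slot 15
Table: [170, 222, ., 479, ., ., 924, 516, ., 162, 468, 691, 164, 659, 453, 661, .]

453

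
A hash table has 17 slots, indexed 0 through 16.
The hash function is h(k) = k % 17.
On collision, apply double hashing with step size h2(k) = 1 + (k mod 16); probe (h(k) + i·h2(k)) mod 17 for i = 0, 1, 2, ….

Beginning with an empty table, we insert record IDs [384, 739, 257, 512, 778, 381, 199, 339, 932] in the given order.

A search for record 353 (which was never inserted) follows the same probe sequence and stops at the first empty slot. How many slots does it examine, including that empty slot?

2

Insert 384: h=10, slot 10 empty → index 10.
Insert 739: h=8, slot 8 empty → index 8.
Insert 257: h=2, slot 2 empty → index 2.
Insert 512: h=2, h2=1, slot 2 occupied → index 3.
Insert 778: h=13, slot 13 empty → index 13.
Insert 381: h=7, slot 7 empty → index 7.
Insert 199: h=12, slot 12 empty → index 12.
Insert 339: h=16, slot 16 empty → index 16.
Insert 932: h=14, slot 14 empty → index 14.
Table: [_, _, 257, 512, _, _, _, 381, 739, _, 384, _, 199, 778, 932, _, 339]
Lookup 353: h=13, h2=2, probe 13,15 → slot 15 empty, not found.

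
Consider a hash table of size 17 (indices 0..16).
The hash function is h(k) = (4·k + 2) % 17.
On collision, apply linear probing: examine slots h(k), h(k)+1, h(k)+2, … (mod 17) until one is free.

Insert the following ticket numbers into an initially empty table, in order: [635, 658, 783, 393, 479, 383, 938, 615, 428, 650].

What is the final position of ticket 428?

635 hashes to 9; slot 9 is free → place at 9.
658 hashes to 16; slot 16 is free → place at 16.
783 hashes to 6; slot 6 is free → place at 6.
393 hashes to 10; slot 10 is free → place at 10.
479 hashes to 14; slot 14 is free → place at 14.
383 hashes to 4; slot 4 is free → place at 4.
938 hashes to 14; 14 taken → place at 15.
615 hashes to 14; 14,15,16 taken → place at 0.
428 hashes to 14; 14,15,16,0 taken → place at 1.
650 hashes to 1; 1 taken → place at 2.
Table: [615, 428, 650, -, 383, -, 783, -, -, 635, 393, -, -, -, 479, 938, 658]

1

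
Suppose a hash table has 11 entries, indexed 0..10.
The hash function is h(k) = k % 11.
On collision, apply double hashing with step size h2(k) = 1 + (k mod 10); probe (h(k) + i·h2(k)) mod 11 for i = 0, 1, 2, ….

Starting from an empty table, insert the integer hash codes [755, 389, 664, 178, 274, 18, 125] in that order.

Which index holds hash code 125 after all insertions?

0

755: h=7 => slot 7
389: h=4 => slot 4
664: h=4, h2=5, probe 4,9 => slot 9
178: h=2 => slot 2
274: h=10 => slot 10
18: h=7, h2=9, probe 7,5 => slot 5
125: h=4, h2=6, probe 4,10,5,0 => slot 0
Table: [125, —, 178, —, 389, 18, —, 755, —, 664, 274]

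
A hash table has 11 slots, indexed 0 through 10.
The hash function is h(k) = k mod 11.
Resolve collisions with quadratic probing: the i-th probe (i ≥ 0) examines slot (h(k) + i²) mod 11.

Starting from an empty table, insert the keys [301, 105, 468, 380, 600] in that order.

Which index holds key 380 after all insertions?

10

301 hashes to 4; slot 4 is free → place at 4.
105 hashes to 6; slot 6 is free → place at 6.
468 hashes to 6; 6 taken → place at 7.
380 hashes to 6; 6,7 taken → place at 10.
600 hashes to 6; 6,7,10,4 taken → place at 0.
Table: [600, _, _, _, 301, _, 105, 468, _, _, 380]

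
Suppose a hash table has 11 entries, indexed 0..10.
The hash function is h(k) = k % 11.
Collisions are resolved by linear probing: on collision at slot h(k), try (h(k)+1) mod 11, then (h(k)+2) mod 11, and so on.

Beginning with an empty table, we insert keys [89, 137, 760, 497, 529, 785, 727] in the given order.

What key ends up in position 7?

727

89 hashes to 1; slot 1 is free → place at 1.
137 hashes to 5; slot 5 is free → place at 5.
760 hashes to 1; 1 taken → place at 2.
497 hashes to 2; 2 taken → place at 3.
529 hashes to 1; 1,2,3 taken → place at 4.
785 hashes to 4; 4,5 taken → place at 6.
727 hashes to 1; 1,2,3,4,5,6 taken → place at 7.
Table: [-, 89, 760, 497, 529, 137, 785, 727, -, -, -]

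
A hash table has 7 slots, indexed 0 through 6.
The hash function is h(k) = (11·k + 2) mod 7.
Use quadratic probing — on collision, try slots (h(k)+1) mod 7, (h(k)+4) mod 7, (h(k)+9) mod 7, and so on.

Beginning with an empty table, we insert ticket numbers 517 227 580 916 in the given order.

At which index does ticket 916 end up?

2

Insert 517: h=5, slot 5 empty → index 5.
Insert 227: h=0, slot 0 empty → index 0.
Insert 580: h=5, slot 5 occupied → index 6.
Insert 916: h=5, slots 5,6 occupied → index 2.
Table: [227, -, 916, -, -, 517, 580]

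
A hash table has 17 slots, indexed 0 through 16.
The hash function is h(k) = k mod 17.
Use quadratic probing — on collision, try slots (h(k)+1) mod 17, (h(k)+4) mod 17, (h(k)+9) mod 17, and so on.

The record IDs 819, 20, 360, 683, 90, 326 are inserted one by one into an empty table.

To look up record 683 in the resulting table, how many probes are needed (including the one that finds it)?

Insert 819: h=3, slot 3 empty -> index 3.
Insert 20: h=3, slot 3 occupied -> index 4.
Insert 360: h=3, slots 3,4 occupied -> index 7.
Insert 683: h=3, slots 3,4,7 occupied -> index 12.
Insert 90: h=5, slot 5 empty -> index 5.
Insert 326: h=3, slots 3,4,7,12 occupied -> index 2.
Table: [_, _, 326, 819, 20, 90, _, 360, _, _, _, _, 683, _, _, _, _]
Lookup 683: h=3, probe 3,4,7,12 → found at 12.

4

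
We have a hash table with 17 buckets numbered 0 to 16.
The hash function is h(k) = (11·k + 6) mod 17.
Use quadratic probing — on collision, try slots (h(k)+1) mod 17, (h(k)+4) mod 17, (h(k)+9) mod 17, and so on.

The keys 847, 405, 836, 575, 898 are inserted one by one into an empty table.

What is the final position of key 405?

8

847: h=7 -> slot 7
405: h=7, probe 7,8 -> slot 8
836: h=5 -> slot 5
575: h=7, probe 7,8,11 -> slot 11
898: h=7, probe 7,8,11,16 -> slot 16
Table: [_, _, _, _, _, 836, _, 847, 405, _, _, 575, _, _, _, _, 898]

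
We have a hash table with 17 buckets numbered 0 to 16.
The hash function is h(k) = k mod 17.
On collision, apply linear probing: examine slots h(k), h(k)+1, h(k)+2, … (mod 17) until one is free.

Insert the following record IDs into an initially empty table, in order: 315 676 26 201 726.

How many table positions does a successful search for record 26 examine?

2

315: h=9 → slot 9
676: h=13 → slot 13
26: h=9, probe 9,10 → slot 10
201: h=14 → slot 14
726: h=12 → slot 12
Table: [_, _, _, _, _, _, _, _, _, 315, 26, _, 726, 676, 201, _, _]
Lookup 26: h=9, probe 9,10 → found at 10.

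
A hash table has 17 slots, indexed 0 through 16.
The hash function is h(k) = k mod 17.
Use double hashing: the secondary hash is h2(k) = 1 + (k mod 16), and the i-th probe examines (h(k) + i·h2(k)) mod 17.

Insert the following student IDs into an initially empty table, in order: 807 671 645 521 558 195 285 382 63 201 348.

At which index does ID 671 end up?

807: h=8 => slot 8
671: h=8, h2=16, probe 8,7 => slot 7
645: h=16 => slot 16
521: h=11 => slot 11
558: h=14 => slot 14
195: h=8, h2=4, probe 8,12 => slot 12
285: h=13 => slot 13
382: h=8, h2=15, probe 8,6 => slot 6
63: h=12, h2=16, probe 12,11,10 => slot 10
201: h=14, h2=10, probe 14,7,0 => slot 0
348: h=8, h2=13, probe 8,4 => slot 4
Table: [201, -, -, -, 348, -, 382, 671, 807, -, 63, 521, 195, 285, 558, -, 645]

7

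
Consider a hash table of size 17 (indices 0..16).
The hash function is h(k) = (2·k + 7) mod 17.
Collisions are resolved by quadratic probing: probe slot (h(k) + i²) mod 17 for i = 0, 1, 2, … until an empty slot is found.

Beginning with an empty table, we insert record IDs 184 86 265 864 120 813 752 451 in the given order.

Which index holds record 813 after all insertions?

184 hashes to 1; slot 1 is free -> place at 1.
86 hashes to 9; slot 9 is free -> place at 9.
265 hashes to 10; slot 10 is free -> place at 10.
864 hashes to 1; 1 taken -> place at 2.
120 hashes to 9; 9,10 taken -> place at 13.
813 hashes to 1; 1,2 taken -> place at 5.
752 hashes to 15; slot 15 is free -> place at 15.
451 hashes to 8; slot 8 is free -> place at 8.
Table: [∅, 184, 864, ∅, ∅, 813, ∅, ∅, 451, 86, 265, ∅, ∅, 120, ∅, 752, ∅]

5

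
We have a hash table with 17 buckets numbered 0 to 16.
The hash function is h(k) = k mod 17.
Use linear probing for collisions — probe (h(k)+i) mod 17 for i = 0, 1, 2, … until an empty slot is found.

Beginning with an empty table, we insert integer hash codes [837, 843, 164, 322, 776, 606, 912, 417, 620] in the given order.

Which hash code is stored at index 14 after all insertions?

Insert 837: h=4, slot 4 empty => index 4.
Insert 843: h=10, slot 10 empty => index 10.
Insert 164: h=11, slot 11 empty => index 11.
Insert 322: h=16, slot 16 empty => index 16.
Insert 776: h=11, slot 11 occupied => index 12.
Insert 606: h=11, slots 11,12 occupied => index 13.
Insert 912: h=11, slots 11,12,13 occupied => index 14.
Insert 417: h=9, slot 9 empty => index 9.
Insert 620: h=8, slot 8 empty => index 8.
Table: [—, —, —, —, 837, —, —, —, 620, 417, 843, 164, 776, 606, 912, —, 322]

912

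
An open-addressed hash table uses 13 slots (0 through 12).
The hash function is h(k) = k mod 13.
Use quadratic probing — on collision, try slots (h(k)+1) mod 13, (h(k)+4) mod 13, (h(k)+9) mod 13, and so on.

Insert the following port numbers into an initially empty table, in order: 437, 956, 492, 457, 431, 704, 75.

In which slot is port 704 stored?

437 hashes to 8; slot 8 is free → place at 8.
956 hashes to 7; slot 7 is free → place at 7.
492 hashes to 11; slot 11 is free → place at 11.
457 hashes to 2; slot 2 is free → place at 2.
431 hashes to 2; 2 taken → place at 3.
704 hashes to 2; 2,3 taken → place at 6.
75 hashes to 10; slot 10 is free → place at 10.
Table: [—, —, 457, 431, —, —, 704, 956, 437, —, 75, 492, —]

6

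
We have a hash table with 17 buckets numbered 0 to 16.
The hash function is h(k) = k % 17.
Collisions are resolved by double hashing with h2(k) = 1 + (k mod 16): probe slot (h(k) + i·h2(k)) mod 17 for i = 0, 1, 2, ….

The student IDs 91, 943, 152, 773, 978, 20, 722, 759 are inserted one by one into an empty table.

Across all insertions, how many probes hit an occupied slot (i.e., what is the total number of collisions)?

91: h=6 → slot 6
943: h=8 → slot 8
152: h=16 → slot 16
773: h=8, h2=6, probe 8,14 → slot 14
978: h=9 → slot 9
20: h=3 → slot 3
722: h=8, h2=3, probe 8,11 → slot 11
759: h=11, h2=8, probe 11,2 → slot 2
Table: [_, _, 759, 20, _, _, 91, _, 943, 978, _, 722, _, _, 773, _, 152]

3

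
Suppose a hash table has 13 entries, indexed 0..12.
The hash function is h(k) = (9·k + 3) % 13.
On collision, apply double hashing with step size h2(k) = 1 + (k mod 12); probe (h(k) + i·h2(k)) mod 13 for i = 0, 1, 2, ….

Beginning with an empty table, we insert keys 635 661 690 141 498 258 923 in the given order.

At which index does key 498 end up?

7

635: h=11 -> slot 11
661: h=11, h2=2, probe 11,0 -> slot 0
690: h=12 -> slot 12
141: h=11, h2=10, probe 11,8 -> slot 8
498: h=0, h2=7, probe 0,7 -> slot 7
258: h=11, h2=7, probe 11,5 -> slot 5
923: h=3 -> slot 3
Table: [661, ., ., 923, ., 258, ., 498, 141, ., ., 635, 690]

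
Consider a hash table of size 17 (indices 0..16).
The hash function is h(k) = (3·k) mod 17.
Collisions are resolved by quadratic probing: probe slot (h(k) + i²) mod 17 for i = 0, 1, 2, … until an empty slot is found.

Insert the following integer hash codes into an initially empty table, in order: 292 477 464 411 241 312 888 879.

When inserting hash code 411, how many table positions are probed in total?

Insert 292: h=9, slot 9 empty => index 9.
Insert 477: h=3, slot 3 empty => index 3.
Insert 464: h=15, slot 15 empty => index 15.
Insert 411: h=9, slot 9 occupied => index 10.
Insert 241: h=9, slots 9,10 occupied => index 13.
Insert 312: h=1, slot 1 empty => index 1.
Insert 888: h=12, slot 12 empty => index 12.
Insert 879: h=2, slot 2 empty => index 2.
Table: [_, 312, 879, 477, _, _, _, _, _, 292, 411, _, 888, 241, _, 464, _]

2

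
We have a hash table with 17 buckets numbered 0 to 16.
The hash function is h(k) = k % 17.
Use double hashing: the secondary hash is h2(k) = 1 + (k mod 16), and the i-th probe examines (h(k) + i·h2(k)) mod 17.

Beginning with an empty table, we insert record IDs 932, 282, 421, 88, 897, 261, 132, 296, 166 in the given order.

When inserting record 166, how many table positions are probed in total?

932: h=14 → slot 14
282: h=10 → slot 10
421: h=13 → slot 13
88: h=3 → slot 3
897: h=13, h2=2, probe 13,15 → slot 15
261: h=6 → slot 6
132: h=13, h2=5, probe 13,1 → slot 1
296: h=7 → slot 7
166: h=13, h2=7, probe 13,3,10,0 → slot 0
Table: [166, 132, ., 88, ., ., 261, 296, ., ., 282, ., ., 421, 932, 897, .]

4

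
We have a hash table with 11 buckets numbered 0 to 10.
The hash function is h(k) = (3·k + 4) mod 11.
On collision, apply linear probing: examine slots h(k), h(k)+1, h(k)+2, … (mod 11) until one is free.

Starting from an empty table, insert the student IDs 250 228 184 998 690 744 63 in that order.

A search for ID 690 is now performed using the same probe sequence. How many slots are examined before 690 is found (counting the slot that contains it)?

5

250 hashes to 6; slot 6 is free -> place at 6.
228 hashes to 6; 6 taken -> place at 7.
184 hashes to 6; 6,7 taken -> place at 8.
998 hashes to 6; 6,7,8 taken -> place at 9.
690 hashes to 6; 6,7,8,9 taken -> place at 10.
744 hashes to 3; slot 3 is free -> place at 3.
63 hashes to 6; 6,7,8,9,10 taken -> place at 0.
Table: [63, -, -, 744, -, -, 250, 228, 184, 998, 690]
Lookup 690: h=6, probe 6,7,8,9,10 → found at 10.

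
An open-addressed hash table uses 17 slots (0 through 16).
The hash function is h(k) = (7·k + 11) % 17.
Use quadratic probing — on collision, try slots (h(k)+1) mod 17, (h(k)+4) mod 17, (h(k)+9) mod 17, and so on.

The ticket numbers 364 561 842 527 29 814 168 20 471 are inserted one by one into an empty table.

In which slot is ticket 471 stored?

2

364 hashes to 9; slot 9 is free => place at 9.
561 hashes to 11; slot 11 is free => place at 11.
842 hashes to 6; slot 6 is free => place at 6.
527 hashes to 11; 11 taken => place at 12.
29 hashes to 10; slot 10 is free => place at 10.
814 hashes to 14; slot 14 is free => place at 14.
168 hashes to 14; 14 taken => place at 15.
20 hashes to 15; 15 taken => place at 16.
471 hashes to 10; 10,11,14 taken => place at 2.
Table: [∅, ∅, 471, ∅, ∅, ∅, 842, ∅, ∅, 364, 29, 561, 527, ∅, 814, 168, 20]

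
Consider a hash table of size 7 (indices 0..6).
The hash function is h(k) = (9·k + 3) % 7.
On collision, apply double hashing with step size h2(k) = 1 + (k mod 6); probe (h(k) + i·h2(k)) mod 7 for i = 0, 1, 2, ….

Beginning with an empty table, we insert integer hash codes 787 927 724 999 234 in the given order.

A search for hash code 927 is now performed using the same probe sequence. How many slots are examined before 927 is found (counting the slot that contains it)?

2

Insert 787: h=2, slot 2 empty -> index 2.
Insert 927: h=2, h2=4, slot 2 occupied -> index 6.
Insert 724: h=2, h2=5, slot 2 occupied -> index 0.
Insert 999: h=6, h2=4, slot 6 occupied -> index 3.
Insert 234: h=2, h2=1, slots 2,3 occupied -> index 4.
Table: [724, —, 787, 999, 234, —, 927]
Lookup 927: h=2, h2=4, probe 2,6 → found at 6.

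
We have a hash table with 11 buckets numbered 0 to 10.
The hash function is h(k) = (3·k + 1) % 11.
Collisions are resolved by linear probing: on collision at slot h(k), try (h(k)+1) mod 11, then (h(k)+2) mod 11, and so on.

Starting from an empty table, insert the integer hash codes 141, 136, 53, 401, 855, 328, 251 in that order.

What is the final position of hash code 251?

9

141 hashes to 6; slot 6 is free → place at 6.
136 hashes to 2; slot 2 is free → place at 2.
53 hashes to 6; 6 taken → place at 7.
401 hashes to 5; slot 5 is free → place at 5.
855 hashes to 3; slot 3 is free → place at 3.
328 hashes to 6; 6,7 taken → place at 8.
251 hashes to 6; 6,7,8 taken → place at 9.
Table: [∅, ∅, 136, 855, ∅, 401, 141, 53, 328, 251, ∅]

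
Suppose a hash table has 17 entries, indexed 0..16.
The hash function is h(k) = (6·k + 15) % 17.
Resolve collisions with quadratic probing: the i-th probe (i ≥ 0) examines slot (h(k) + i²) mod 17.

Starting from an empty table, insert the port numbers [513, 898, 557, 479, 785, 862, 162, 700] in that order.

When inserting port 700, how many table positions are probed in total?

513 hashes to 16; slot 16 is free => place at 16.
898 hashes to 14; slot 14 is free => place at 14.
557 hashes to 8; slot 8 is free => place at 8.
479 hashes to 16; 16 taken => place at 0.
785 hashes to 16; 16,0 taken => place at 3.
862 hashes to 2; slot 2 is free => place at 2.
162 hashes to 1; slot 1 is free => place at 1.
700 hashes to 16; 16,0,3,8 taken => place at 15.
Table: [479, 162, 862, 785, —, —, —, —, 557, —, —, —, —, —, 898, 700, 513]

5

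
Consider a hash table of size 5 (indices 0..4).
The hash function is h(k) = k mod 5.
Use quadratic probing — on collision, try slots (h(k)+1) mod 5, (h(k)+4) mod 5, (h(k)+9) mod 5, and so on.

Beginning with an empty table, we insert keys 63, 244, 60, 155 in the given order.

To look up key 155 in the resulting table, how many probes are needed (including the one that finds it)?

2

63: h=3 => slot 3
244: h=4 => slot 4
60: h=0 => slot 0
155: h=0, probe 0,1 => slot 1
Table: [60, 155, —, 63, 244]
Lookup 155: h=0, probe 0,1 → found at 1.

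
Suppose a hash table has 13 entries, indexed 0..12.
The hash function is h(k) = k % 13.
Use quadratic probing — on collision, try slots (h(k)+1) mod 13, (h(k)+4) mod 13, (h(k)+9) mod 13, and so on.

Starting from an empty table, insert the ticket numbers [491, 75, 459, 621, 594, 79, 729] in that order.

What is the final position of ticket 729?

5

Insert 491: h=10, slot 10 empty => index 10.
Insert 75: h=10, slot 10 occupied => index 11.
Insert 459: h=4, slot 4 empty => index 4.
Insert 621: h=10, slots 10,11 occupied => index 1.
Insert 594: h=9, slot 9 empty => index 9.
Insert 79: h=1, slot 1 occupied => index 2.
Insert 729: h=1, slots 1,2 occupied => index 5.
Table: [., 621, 79, ., 459, 729, ., ., ., 594, 491, 75, .]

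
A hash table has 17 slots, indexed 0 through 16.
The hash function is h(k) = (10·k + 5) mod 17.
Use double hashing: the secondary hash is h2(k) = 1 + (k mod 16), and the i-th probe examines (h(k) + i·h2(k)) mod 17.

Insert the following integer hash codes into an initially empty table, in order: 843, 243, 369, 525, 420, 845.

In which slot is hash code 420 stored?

843: h=3 => slot 3
243: h=4 => slot 4
369: h=6 => slot 6
525: h=2 => slot 2
420: h=6, h2=5, probe 6,11 => slot 11
845: h=6, h2=14, probe 6,3,0 => slot 0
Table: [845, ., 525, 843, 243, ., 369, ., ., ., ., 420, ., ., ., ., .]

11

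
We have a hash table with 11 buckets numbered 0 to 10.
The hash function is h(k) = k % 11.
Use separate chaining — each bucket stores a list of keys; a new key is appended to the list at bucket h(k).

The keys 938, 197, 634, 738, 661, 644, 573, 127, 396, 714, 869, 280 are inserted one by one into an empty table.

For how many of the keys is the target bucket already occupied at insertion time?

5

938 → bucket 3
197 → bucket 10
634 → bucket 7
738 → bucket 1
661 → bucket 1 (collision)
644 → bucket 6
573 → bucket 1 (collision)
127 → bucket 6 (collision)
396 → bucket 0
714 → bucket 10 (collision)
869 → bucket 0 (collision)
280 → bucket 5
Final buckets:
0: 396 -> 869
1: 738 -> 661 -> 573
2: -
3: 938
4: -
5: 280
6: 644 -> 127
7: 634
8: -
9: -
10: 197 -> 714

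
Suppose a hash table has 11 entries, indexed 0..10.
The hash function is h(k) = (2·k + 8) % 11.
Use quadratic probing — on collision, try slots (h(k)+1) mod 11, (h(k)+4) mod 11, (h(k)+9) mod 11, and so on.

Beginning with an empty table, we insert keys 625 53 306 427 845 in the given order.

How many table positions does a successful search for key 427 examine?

4

625 hashes to 4; slot 4 is free => place at 4.
53 hashes to 4; 4 taken => place at 5.
306 hashes to 4; 4,5 taken => place at 8.
427 hashes to 4; 4,5,8 taken => place at 2.
845 hashes to 4; 4,5,8,2 taken => place at 9.
Table: [_, _, 427, _, 625, 53, _, _, 306, 845, _]
Lookup 427: h=4, probe 4,5,8,2 → found at 2.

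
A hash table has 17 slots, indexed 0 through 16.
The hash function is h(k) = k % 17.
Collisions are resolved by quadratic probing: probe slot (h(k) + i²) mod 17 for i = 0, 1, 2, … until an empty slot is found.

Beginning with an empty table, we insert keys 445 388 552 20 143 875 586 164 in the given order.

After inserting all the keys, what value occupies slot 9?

Insert 445: h=3, slot 3 empty -> index 3.
Insert 388: h=14, slot 14 empty -> index 14.
Insert 552: h=8, slot 8 empty -> index 8.
Insert 20: h=3, slot 3 occupied -> index 4.
Insert 143: h=7, slot 7 empty -> index 7.
Insert 875: h=8, slot 8 occupied -> index 9.
Insert 586: h=8, slots 8,9 occupied -> index 12.
Insert 164: h=11, slot 11 empty -> index 11.
Table: [—, —, —, 445, 20, —, —, 143, 552, 875, —, 164, 586, —, 388, —, —]

875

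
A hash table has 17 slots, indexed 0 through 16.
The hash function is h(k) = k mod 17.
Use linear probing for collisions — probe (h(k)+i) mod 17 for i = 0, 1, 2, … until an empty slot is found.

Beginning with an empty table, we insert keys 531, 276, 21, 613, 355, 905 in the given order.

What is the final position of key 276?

5

531: h=4 => slot 4
276: h=4, probe 4,5 => slot 5
21: h=4, probe 4,5,6 => slot 6
613: h=1 => slot 1
355: h=15 => slot 15
905: h=4, probe 4,5,6,7 => slot 7
Table: [_, 613, _, _, 531, 276, 21, 905, _, _, _, _, _, _, _, 355, _]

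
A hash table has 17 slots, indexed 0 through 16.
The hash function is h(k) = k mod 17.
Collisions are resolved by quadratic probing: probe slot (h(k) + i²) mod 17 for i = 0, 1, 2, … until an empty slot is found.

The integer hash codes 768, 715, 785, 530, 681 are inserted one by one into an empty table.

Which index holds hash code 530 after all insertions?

768: h=3 => slot 3
715: h=1 => slot 1
785: h=3, probe 3,4 => slot 4
530: h=3, probe 3,4,7 => slot 7
681: h=1, probe 1,2 => slot 2
Table: [∅, 715, 681, 768, 785, ∅, ∅, 530, ∅, ∅, ∅, ∅, ∅, ∅, ∅, ∅, ∅]

7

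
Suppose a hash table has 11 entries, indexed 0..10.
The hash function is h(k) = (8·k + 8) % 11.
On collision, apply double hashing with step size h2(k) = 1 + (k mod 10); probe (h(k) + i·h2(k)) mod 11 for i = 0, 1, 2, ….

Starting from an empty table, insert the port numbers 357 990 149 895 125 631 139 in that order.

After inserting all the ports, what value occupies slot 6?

357: h=4 -> slot 4
990: h=8 -> slot 8
149: h=1 -> slot 1
895: h=7 -> slot 7
125: h=7, h2=6, probe 7,2 -> slot 2
631: h=7, h2=2, probe 7,9 -> slot 9
139: h=9, h2=10, probe 9,8,7,6 -> slot 6
Table: [—, 149, 125, —, 357, —, 139, 895, 990, 631, —]

139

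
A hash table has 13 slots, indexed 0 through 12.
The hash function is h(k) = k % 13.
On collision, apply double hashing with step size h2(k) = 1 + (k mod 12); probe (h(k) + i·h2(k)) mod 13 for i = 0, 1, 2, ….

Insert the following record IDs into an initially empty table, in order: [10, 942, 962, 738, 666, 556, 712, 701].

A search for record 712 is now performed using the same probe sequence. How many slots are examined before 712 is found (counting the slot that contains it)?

Insert 10: h=10, slot 10 empty → index 10.
Insert 942: h=6, slot 6 empty → index 6.
Insert 962: h=0, slot 0 empty → index 0.
Insert 738: h=10, h2=7, slot 10 occupied → index 4.
Insert 666: h=3, slot 3 empty → index 3.
Insert 556: h=10, h2=5, slot 10 occupied → index 2.
Insert 712: h=10, h2=5, slots 10,2 occupied → index 7.
Insert 701: h=12, slot 12 empty → index 12.
Table: [962, ., 556, 666, 738, ., 942, 712, ., ., 10, ., 701]
Lookup 712: h=10, h2=5, probe 10,2,7 → found at 7.

3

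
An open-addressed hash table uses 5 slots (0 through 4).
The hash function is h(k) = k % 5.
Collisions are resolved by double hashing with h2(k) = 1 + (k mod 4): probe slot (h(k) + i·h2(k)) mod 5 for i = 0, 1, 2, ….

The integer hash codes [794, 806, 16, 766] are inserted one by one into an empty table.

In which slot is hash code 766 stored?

0

794 hashes to 4; slot 4 is free → place at 4.
806 hashes to 1; slot 1 is free → place at 1.
16 hashes to 1, h2=1; 1 taken → place at 2.
766 hashes to 1, h2=3; 1,4,2 taken → place at 0.
Table: [766, 806, 16, —, 794]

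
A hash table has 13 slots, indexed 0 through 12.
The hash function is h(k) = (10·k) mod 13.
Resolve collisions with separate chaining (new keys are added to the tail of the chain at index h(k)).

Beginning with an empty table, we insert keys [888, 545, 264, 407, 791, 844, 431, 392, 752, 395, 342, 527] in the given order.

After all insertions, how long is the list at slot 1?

4

888 -> bucket 1
545 -> bucket 3
264 -> bucket 1 (collision)
407 -> bucket 1 (collision)
791 -> bucket 6
844 -> bucket 3 (collision)
431 -> bucket 7
392 -> bucket 7 (collision)
752 -> bucket 6 (collision)
395 -> bucket 11
342 -> bucket 1 (collision)
527 -> bucket 5
Final buckets:
0: —
1: 888 -> 264 -> 407 -> 342
2: —
3: 545 -> 844
4: —
5: 527
6: 791 -> 752
7: 431 -> 392
8: —
9: —
10: —
11: 395
12: —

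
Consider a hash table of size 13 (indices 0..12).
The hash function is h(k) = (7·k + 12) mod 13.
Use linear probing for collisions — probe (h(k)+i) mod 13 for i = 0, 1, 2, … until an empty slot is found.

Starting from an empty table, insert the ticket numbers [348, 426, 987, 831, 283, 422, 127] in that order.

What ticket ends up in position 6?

987

Insert 348: h=4, slot 4 empty -> index 4.
Insert 426: h=4, slot 4 occupied -> index 5.
Insert 987: h=5, slot 5 occupied -> index 6.
Insert 831: h=5, slots 5,6 occupied -> index 7.
Insert 283: h=4, slots 4,5,6,7 occupied -> index 8.
Insert 422: h=2, slot 2 empty -> index 2.
Insert 127: h=4, slots 4,5,6,7,8 occupied -> index 9.
Table: [-, -, 422, -, 348, 426, 987, 831, 283, 127, -, -, -]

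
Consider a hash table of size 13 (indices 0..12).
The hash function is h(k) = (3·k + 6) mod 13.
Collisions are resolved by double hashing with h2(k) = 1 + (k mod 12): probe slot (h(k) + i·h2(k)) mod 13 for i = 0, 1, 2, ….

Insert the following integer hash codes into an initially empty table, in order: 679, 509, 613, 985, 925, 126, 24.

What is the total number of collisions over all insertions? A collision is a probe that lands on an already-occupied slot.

3

Insert 679: h=2, slot 2 empty -> index 2.
Insert 509: h=12, slot 12 empty -> index 12.
Insert 613: h=12, h2=2, slot 12 occupied -> index 1.
Insert 985: h=10, slot 10 empty -> index 10.
Insert 925: h=12, h2=2, slots 12,1 occupied -> index 3.
Insert 126: h=7, slot 7 empty -> index 7.
Insert 24: h=0, slot 0 empty -> index 0.
Table: [24, 613, 679, 925, -, -, -, 126, -, -, 985, -, 509]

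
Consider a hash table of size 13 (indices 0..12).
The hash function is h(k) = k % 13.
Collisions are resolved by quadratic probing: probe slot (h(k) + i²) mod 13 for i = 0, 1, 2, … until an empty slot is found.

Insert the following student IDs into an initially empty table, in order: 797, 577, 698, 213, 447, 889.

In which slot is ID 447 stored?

797 hashes to 4; slot 4 is free → place at 4.
577 hashes to 5; slot 5 is free → place at 5.
698 hashes to 9; slot 9 is free → place at 9.
213 hashes to 5; 5 taken → place at 6.
447 hashes to 5; 5,6,9 taken → place at 1.
889 hashes to 5; 5,6,9,1 taken → place at 8.
Table: [-, 447, -, -, 797, 577, 213, -, 889, 698, -, -, -]

1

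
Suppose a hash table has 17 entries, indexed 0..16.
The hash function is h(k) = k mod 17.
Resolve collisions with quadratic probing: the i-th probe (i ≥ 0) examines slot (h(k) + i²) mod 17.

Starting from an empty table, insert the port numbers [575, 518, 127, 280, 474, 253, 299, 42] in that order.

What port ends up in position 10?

575 hashes to 14; slot 14 is free → place at 14.
518 hashes to 8; slot 8 is free → place at 8.
127 hashes to 8; 8 taken → place at 9.
280 hashes to 8; 8,9 taken → place at 12.
474 hashes to 15; slot 15 is free → place at 15.
253 hashes to 15; 15 taken → place at 16.
299 hashes to 10; slot 10 is free → place at 10.
42 hashes to 8; 8,9,12 taken → place at 0.
Table: [42, -, -, -, -, -, -, -, 518, 127, 299, -, 280, -, 575, 474, 253]

299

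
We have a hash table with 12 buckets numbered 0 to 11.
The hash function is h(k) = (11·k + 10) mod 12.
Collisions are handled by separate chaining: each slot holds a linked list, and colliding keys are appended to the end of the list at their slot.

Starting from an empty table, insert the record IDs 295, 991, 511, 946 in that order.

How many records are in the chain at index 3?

Insert 295: h=3, bucket 3 empty -> new chain.
Insert 991: h=3, bucket 3 nonempty -> append to chain.
Insert 511: h=3, bucket 3 nonempty -> append to chain.
Insert 946: h=0, bucket 0 empty -> new chain.
Final buckets:
0: 946
1: _
2: _
3: 295 -> 991 -> 511
4: _
5: _
6: _
7: _
8: _
9: _
10: _
11: _

3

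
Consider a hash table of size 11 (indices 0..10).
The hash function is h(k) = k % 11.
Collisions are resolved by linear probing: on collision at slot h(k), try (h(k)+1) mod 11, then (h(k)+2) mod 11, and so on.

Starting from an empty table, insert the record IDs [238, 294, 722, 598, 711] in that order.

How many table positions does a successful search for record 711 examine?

238: h=7 => slot 7
294: h=8 => slot 8
722: h=7, probe 7,8,9 => slot 9
598: h=4 => slot 4
711: h=7, probe 7,8,9,10 => slot 10
Table: [., ., ., ., 598, ., ., 238, 294, 722, 711]
Lookup 711: h=7, probe 7,8,9,10 → found at 10.

4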